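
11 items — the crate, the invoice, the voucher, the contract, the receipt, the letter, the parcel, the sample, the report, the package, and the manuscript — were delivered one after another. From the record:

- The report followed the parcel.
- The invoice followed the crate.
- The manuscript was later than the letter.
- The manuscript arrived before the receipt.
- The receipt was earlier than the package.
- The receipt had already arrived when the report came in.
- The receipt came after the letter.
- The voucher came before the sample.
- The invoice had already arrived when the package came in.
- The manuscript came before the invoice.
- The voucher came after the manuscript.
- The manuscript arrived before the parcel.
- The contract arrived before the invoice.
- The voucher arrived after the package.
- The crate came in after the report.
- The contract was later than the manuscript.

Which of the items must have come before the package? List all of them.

the contract, the crate, the invoice, the letter, the manuscript, the parcel, the receipt, the report

Directly stated before the package: the invoice and the receipt.
The contract reaches the package via the contract → the invoice → the package.
The crate reaches the package via the crate → the invoice → the package.
The letter reaches the package via the letter → the receipt → the package.
Likewise the manuscript, the parcel, and the report each reach the package by chaining the stated constraints.
No chain forces the sample (or any of the others) ahead of the package.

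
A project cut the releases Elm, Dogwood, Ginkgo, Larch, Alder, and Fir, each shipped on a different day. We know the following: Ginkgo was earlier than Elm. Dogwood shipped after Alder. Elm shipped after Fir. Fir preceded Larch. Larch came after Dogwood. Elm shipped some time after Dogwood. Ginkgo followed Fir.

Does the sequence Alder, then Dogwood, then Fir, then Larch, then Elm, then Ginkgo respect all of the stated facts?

no

The constraints require Ginkgo before Elm, but in the proposed sequence Elm appears ahead of Ginkgo. That one violation is enough.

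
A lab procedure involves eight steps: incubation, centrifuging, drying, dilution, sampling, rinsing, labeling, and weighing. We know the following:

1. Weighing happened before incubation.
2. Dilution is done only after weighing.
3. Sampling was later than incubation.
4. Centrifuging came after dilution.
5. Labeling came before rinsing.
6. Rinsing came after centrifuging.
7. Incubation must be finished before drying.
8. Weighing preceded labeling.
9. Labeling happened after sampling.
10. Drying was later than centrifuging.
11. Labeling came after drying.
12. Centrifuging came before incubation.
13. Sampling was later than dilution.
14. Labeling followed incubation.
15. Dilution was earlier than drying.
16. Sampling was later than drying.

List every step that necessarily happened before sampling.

Directly stated before sampling: dilution, drying, and incubation.
Centrifuging reaches sampling via centrifuging → incubation → sampling.
Weighing reaches sampling via weighing → incubation → sampling.

centrifuging, dilution, drying, incubation, weighing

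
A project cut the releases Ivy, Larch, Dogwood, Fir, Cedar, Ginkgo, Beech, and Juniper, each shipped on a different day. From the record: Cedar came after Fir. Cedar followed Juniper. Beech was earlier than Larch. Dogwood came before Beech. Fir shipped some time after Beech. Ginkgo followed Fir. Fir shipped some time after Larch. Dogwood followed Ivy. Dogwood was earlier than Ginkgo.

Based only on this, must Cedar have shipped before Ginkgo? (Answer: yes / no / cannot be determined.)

No chain of stated constraints runs from Cedar to Ginkgo, and none runs from Ginkgo to Cedar either.
So the relative order of Cedar and Ginkgo is not fixed by the given facts.

cannot be determined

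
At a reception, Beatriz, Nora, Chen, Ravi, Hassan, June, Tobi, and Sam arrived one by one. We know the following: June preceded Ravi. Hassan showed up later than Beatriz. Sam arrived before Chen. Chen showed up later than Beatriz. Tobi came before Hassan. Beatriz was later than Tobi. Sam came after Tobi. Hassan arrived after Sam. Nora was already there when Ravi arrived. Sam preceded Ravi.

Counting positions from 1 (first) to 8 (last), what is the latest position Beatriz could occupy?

Beatriz must come before Chen and Hassan — 2 guests forced after them.
Everything else can be placed before Beatriz in some valid order, so Beatriz can sit as late as position 8 − 2 = 6.

6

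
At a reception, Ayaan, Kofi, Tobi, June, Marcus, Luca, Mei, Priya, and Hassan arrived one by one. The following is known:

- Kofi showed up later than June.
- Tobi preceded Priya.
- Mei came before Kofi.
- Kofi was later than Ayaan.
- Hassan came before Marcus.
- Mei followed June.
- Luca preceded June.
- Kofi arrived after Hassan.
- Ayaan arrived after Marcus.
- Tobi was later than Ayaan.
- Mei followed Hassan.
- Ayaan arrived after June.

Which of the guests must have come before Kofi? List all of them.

Directly stated before Kofi: Ayaan, Hassan, June, and Mei.
Luca reaches Kofi via Luca → June → Kofi.
Marcus reaches Kofi via Marcus → Ayaan → Kofi.
No chain forces Priya (or any of the others) ahead of Kofi.

Ayaan, Hassan, June, Luca, Marcus, Mei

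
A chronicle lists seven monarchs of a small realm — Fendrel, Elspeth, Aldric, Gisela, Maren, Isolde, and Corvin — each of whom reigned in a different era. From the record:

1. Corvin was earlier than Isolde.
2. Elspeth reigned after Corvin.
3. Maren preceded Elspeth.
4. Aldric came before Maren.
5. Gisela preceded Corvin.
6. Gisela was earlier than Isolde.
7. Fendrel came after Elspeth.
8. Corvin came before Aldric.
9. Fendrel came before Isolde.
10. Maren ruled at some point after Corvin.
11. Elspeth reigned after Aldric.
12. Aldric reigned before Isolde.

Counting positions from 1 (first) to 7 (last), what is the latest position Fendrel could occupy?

6

Fendrel must come before Isolde — 1 ruler forced after them.
Everything else can be placed before Fendrel in some valid order, so Fendrel can sit as late as position 7 − 1 = 6.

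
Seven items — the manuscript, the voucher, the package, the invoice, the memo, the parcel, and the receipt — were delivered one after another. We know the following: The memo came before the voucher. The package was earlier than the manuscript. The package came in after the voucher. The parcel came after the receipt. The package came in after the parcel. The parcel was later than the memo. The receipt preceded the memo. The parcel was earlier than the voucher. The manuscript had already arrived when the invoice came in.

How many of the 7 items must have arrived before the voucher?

3

Directly stated before the voucher: the memo and the parcel.
The receipt reaches the voucher via the receipt → the memo → the voucher.
No chain forces the invoice (or any of the others) ahead of the voucher.
That's the memo, the parcel, and the receipt — 3 in all.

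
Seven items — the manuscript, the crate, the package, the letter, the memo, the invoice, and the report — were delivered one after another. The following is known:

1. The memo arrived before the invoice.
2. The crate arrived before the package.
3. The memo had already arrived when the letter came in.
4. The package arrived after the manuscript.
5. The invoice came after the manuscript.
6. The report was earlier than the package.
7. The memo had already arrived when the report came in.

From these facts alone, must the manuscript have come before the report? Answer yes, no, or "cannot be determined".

cannot be determined

No chain of stated constraints runs from the manuscript to the report, and none runs from the report to the manuscript either.
So the relative order of the manuscript and the report is not fixed by the given facts.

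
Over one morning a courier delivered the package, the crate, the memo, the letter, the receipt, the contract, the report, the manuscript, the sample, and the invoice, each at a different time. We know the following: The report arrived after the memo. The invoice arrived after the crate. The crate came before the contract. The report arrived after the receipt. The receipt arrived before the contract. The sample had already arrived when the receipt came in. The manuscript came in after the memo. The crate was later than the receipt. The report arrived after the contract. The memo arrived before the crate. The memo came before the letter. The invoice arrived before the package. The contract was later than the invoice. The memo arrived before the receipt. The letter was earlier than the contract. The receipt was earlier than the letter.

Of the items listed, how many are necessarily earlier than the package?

Directly stated before the package: the invoice.
The crate reaches the package via the crate → the invoice → the package.
The memo reaches the package via the memo → the crate → the invoice → the package.
The receipt reaches the package via the receipt → the crate → the invoice → the package.
Likewise the sample reaches the package by chaining the stated constraints.
That's the crate, the invoice, the memo, the receipt, and the sample — 5 in all.

5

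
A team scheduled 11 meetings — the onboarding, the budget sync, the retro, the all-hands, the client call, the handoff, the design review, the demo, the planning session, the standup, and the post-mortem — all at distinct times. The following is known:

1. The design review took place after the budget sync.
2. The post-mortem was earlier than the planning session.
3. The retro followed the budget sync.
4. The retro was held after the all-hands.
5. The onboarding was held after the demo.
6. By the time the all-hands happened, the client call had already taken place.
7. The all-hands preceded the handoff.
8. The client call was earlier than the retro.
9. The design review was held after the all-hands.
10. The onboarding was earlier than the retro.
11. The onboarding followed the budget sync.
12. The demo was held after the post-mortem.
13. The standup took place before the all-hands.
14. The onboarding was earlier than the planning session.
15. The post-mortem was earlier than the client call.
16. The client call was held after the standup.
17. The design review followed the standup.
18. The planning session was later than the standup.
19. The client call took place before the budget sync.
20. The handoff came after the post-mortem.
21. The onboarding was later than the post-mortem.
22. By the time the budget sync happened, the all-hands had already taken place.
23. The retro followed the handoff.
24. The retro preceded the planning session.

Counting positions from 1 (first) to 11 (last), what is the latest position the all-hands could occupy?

The all-hands must come before the budget sync, the design review, the handoff, the onboarding, the planning session, and the retro — 6 meetings forced after it.
Everything else can be placed before the all-hands in some valid order, so the all-hands can sit as late as position 11 − 6 = 5.

5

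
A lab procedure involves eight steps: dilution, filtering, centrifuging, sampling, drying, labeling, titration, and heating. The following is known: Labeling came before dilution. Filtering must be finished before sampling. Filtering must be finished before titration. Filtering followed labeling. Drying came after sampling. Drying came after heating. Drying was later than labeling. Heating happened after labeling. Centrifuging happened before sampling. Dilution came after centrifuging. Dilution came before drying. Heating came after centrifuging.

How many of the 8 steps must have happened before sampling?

3

Directly stated before sampling: centrifuging and filtering.
Labeling reaches sampling via labeling → filtering → sampling.
No chain forces drying (or any of the others) ahead of sampling.
That's centrifuging, filtering, and labeling — 3 in all.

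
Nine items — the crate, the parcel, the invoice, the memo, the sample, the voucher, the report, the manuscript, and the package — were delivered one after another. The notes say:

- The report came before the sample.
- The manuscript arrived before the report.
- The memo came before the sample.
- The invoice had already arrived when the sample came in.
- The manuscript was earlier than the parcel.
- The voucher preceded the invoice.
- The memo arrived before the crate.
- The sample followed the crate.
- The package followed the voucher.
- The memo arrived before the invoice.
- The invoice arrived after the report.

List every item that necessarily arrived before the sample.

the crate, the invoice, the manuscript, the memo, the report, the voucher

Directly stated before the sample: the crate, the invoice, the memo, and the report.
The manuscript reaches the sample via the manuscript → the report → the sample.
The voucher reaches the sample via the voucher → the invoice → the sample.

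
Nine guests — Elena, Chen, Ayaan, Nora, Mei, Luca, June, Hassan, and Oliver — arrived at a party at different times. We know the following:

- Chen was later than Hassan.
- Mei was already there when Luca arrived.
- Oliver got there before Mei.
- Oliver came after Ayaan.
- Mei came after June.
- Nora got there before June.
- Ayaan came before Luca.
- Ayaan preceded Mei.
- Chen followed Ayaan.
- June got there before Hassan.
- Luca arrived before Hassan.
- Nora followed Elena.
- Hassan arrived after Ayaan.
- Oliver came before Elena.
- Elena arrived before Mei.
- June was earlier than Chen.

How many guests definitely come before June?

Directly stated before June: Nora.
Ayaan reaches June via Ayaan → Oliver → Elena → Nora → June.
Elena reaches June via Elena → Nora → June.
Oliver reaches June via Oliver → Elena → Nora → June.
That's Ayaan, Elena, Nora, and Oliver — 4 in all.

4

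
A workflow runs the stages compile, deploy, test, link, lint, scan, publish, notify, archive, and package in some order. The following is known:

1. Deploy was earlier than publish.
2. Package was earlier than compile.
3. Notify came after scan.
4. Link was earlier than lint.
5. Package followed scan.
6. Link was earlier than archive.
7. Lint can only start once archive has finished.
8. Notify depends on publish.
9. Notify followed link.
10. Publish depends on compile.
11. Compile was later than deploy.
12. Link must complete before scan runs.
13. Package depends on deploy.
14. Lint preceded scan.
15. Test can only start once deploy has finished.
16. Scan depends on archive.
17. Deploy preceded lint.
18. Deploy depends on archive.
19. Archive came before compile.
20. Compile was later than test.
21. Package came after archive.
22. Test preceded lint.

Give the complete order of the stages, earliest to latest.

The constraints fix every adjacent pair, so only one ordering works:
link → archive → deploy → test → lint → scan → package → compile → publish → notify.

link, archive, deploy, test, lint, scan, package, compile, publish, notify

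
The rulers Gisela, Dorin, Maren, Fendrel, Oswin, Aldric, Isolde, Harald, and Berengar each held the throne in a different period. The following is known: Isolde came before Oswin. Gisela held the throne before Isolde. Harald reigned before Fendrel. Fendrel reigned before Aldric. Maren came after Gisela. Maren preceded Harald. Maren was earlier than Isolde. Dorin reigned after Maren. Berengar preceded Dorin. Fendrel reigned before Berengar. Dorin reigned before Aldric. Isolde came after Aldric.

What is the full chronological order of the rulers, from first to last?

Gisela, Maren, Harald, Fendrel, Berengar, Dorin, Aldric, Isolde, Oswin

The constraints fix every adjacent pair, so only one ordering works:
Gisela → Maren → Harald → Fendrel → Berengar → Dorin → Aldric → Isolde → Oswin.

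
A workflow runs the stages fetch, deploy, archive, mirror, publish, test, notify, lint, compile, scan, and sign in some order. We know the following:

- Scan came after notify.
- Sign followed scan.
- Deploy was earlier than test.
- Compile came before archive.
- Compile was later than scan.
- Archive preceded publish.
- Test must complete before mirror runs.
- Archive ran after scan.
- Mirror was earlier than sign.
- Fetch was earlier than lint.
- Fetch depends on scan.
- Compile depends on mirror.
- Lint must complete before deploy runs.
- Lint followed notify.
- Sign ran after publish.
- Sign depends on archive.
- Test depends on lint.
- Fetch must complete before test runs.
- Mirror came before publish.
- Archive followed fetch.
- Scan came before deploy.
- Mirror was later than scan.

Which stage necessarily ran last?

sign

Every other stage has a chain of constraints placing it before sign, so sign is last.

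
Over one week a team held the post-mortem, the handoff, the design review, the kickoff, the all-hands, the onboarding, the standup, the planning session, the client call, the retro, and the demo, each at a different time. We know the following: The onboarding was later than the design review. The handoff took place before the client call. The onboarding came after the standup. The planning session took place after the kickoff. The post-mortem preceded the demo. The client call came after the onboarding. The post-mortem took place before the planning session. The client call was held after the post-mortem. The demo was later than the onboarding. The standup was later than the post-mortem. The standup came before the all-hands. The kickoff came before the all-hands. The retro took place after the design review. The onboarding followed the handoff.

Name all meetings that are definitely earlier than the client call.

Directly stated before the client call: the handoff, the onboarding, and the post-mortem.
The design review reaches the client call via the design review → the onboarding → the client call.
The standup reaches the client call via the standup → the onboarding → the client call.
No chain forces the all-hands (or any of the others) ahead of the client call.

the design review, the handoff, the onboarding, the post-mortem, the standup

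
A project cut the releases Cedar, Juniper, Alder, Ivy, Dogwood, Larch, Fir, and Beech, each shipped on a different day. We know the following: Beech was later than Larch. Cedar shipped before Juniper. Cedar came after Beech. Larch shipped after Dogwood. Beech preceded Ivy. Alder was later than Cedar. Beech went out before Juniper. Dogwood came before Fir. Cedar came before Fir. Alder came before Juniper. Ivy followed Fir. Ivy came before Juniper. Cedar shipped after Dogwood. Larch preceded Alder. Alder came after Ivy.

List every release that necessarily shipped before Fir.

Directly stated before Fir: Cedar and Dogwood.
Beech reaches Fir via Beech → Cedar → Fir.
Larch reaches Fir via Larch → Beech → Cedar → Fir.
No chain forces Alder (or any of the others) ahead of Fir.

Beech, Cedar, Dogwood, Larch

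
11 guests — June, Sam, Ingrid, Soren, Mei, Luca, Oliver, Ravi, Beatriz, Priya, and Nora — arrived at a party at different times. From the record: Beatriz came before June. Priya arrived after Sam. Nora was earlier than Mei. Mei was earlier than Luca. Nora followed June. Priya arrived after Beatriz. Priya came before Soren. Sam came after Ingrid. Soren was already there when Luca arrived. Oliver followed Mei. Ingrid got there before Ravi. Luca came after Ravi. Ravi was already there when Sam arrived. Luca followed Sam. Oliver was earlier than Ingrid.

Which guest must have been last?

Every other guest has a chain of constraints placing them before Luca, so Luca is last.

Luca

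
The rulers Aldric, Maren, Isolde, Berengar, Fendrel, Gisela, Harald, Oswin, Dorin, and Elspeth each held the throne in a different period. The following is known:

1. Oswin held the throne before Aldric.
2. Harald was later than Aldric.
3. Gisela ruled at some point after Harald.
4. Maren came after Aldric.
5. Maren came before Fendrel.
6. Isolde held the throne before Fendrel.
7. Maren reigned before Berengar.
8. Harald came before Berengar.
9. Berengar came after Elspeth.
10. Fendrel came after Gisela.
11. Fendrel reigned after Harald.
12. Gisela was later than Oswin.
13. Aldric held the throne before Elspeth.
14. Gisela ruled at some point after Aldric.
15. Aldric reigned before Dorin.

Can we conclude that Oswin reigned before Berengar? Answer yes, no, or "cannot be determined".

yes

Chain the constraints: Oswin → Aldric → Maren → Berengar. Each link is directly stated, so Oswin comes before Berengar.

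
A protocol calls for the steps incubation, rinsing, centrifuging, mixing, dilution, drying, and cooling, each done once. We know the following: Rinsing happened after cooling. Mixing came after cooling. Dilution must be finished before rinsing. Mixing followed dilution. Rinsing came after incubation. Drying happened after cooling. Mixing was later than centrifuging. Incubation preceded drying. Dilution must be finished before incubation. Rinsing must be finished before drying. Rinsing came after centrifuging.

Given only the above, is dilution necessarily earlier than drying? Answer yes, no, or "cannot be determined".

yes

Chain the constraints: dilution → rinsing → drying. Each link is directly stated, so dilution comes before drying.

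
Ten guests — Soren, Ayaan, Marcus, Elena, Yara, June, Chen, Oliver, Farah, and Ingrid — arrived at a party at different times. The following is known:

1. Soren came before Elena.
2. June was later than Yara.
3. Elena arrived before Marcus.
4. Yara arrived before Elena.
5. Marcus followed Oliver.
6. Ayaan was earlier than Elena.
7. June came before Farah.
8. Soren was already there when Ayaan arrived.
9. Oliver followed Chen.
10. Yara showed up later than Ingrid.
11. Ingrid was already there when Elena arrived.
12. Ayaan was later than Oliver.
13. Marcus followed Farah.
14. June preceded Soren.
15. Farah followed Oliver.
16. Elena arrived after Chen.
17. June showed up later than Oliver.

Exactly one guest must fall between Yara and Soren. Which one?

June

Tracing the constraints gives Yara → June → Soren, so June sits after Yara and before Soren.
No other guest is forced both after Yara and before Soren.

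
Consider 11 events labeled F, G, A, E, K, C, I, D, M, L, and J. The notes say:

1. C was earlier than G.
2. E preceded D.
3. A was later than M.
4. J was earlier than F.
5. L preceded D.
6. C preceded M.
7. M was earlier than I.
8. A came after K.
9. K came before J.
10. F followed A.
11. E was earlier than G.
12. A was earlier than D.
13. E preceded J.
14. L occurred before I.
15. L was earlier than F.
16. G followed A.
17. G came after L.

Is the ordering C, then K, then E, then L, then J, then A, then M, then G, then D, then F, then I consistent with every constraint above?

no

The constraints require M before A, but in the proposed sequence A appears ahead of M. That one violation is enough.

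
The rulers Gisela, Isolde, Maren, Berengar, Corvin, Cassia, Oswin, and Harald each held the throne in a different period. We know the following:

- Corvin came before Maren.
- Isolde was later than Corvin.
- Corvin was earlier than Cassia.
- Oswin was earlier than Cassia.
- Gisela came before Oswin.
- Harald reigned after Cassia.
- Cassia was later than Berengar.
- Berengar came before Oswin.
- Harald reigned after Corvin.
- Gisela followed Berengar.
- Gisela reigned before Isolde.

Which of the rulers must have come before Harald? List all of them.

Directly stated before Harald: Cassia and Corvin.
Berengar reaches Harald via Berengar → Cassia → Harald.
Gisela reaches Harald via Gisela → Oswin → Cassia → Harald.
Oswin reaches Harald via Oswin → Cassia → Harald.
No chain forces Isolde (or any of the others) ahead of Harald.

Berengar, Cassia, Corvin, Gisela, Oswin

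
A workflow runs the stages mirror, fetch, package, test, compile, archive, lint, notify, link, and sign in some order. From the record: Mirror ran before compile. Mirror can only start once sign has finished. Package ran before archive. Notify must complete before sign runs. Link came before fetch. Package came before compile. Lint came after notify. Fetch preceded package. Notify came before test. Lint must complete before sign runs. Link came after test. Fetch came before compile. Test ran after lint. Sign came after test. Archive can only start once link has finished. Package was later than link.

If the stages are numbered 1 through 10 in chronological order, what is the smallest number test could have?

Lint and notify must both come before test — 2 forced predecessors.
Nothing else is forced ahead of test, so its earliest slot is position 2 + 1 = 3.

3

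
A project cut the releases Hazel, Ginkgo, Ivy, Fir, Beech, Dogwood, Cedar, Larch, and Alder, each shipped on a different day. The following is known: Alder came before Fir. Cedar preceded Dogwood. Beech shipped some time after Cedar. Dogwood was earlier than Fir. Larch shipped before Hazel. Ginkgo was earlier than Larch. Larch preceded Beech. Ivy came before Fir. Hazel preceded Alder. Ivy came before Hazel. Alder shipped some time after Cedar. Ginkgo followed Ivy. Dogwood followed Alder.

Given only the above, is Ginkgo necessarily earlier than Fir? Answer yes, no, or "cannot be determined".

yes

Chain the constraints: Ginkgo → Larch → Hazel → Alder → Fir. Each link is directly stated, so Ginkgo comes before Fir.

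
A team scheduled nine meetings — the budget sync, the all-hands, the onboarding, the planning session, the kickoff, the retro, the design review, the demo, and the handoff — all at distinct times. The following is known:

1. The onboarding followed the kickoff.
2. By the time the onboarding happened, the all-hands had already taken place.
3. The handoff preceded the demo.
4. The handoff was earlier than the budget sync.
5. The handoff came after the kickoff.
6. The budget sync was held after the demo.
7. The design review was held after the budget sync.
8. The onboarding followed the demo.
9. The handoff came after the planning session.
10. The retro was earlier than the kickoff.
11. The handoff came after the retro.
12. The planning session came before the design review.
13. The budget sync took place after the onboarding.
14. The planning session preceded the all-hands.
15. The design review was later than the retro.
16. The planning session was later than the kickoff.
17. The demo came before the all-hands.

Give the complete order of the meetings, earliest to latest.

The constraints fix every adjacent pair, so only one ordering works:
the retro → the kickoff → the planning session → the handoff → the demo → the all-hands → the onboarding → the budget sync → the design review.

the retro, the kickoff, the planning session, the handoff, the demo, the all-hands, the onboarding, the budget sync, the design review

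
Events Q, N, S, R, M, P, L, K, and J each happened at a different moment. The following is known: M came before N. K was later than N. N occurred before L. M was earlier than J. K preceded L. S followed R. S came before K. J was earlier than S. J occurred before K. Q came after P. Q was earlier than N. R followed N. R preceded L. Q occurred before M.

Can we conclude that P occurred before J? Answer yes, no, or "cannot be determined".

Chain the constraints: P → Q → M → J. Each link is directly stated, so P comes before J.

yes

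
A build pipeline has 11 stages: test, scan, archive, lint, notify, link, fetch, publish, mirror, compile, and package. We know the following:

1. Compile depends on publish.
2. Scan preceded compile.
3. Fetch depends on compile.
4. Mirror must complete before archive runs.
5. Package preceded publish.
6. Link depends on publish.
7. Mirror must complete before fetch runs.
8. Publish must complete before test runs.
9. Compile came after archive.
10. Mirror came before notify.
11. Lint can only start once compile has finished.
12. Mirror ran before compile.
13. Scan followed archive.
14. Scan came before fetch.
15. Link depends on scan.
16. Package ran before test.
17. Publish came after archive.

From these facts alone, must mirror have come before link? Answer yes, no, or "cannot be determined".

Chain the constraints: mirror → archive → scan → link. Each link is directly stated, so mirror comes before link.

yes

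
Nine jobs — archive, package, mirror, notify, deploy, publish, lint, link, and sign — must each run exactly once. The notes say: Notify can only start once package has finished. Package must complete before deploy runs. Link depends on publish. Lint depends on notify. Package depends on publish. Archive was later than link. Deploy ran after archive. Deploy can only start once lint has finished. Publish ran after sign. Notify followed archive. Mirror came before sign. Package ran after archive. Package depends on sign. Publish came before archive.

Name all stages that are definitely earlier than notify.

Directly stated before notify: archive and package.
Link reaches notify via link → archive → notify.
Mirror reaches notify via mirror → sign → package → notify.
Publish reaches notify via publish → package → notify.
Likewise sign reaches notify by chaining the stated constraints.

archive, link, mirror, package, publish, sign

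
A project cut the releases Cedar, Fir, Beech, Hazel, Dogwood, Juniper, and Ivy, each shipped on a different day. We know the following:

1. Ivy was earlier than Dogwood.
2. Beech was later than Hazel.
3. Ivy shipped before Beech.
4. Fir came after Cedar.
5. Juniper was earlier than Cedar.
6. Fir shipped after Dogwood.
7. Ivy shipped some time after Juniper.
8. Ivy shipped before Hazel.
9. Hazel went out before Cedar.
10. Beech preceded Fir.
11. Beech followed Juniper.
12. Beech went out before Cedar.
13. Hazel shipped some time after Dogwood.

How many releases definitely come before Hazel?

Directly stated before Hazel: Dogwood and Ivy.
Juniper reaches Hazel via Juniper → Ivy → Hazel.
No chain forces Cedar (or any of the others) ahead of Hazel.
That's Dogwood, Ivy, and Juniper — 3 in all.

3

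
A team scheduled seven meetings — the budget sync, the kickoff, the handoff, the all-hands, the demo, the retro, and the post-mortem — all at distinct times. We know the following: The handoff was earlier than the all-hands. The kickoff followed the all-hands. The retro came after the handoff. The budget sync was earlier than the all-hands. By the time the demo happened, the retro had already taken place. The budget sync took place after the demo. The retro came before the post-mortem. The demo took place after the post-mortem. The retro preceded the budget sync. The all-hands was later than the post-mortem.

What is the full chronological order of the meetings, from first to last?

The constraints fix every adjacent pair, so only one ordering works:
the handoff → the retro → the post-mortem → the demo → the budget sync → the all-hands → the kickoff.

the handoff, the retro, the post-mortem, the demo, the budget sync, the all-hands, the kickoff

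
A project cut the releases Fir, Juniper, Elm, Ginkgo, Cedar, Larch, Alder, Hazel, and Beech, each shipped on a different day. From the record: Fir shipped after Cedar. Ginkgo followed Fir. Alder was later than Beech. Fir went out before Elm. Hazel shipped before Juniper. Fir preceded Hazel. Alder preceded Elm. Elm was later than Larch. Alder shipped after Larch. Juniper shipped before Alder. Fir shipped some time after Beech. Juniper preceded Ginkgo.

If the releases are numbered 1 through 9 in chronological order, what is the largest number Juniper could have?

Juniper must come before Alder, Elm, and Ginkgo — 3 releases forced after it.
Everything else can be placed before Juniper in some valid order, so Juniper can sit as late as position 9 − 3 = 6.

6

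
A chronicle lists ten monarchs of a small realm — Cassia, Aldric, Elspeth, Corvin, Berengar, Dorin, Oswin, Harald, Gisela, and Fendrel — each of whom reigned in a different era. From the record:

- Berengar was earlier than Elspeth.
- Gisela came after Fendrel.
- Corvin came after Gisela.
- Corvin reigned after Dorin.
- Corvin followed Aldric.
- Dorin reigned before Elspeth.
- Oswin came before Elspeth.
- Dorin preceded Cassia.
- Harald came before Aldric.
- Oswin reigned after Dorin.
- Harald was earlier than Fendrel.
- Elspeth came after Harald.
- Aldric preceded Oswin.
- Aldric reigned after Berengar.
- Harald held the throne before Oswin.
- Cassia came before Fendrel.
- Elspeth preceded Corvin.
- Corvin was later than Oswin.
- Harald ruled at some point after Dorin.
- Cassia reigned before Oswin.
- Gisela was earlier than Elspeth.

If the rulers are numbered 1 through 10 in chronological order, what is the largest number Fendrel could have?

Fendrel must come before Corvin, Elspeth, and Gisela — 3 rulers forced after them.
Everything else can be placed before Fendrel in some valid order, so Fendrel can sit as late as position 10 − 3 = 7.

7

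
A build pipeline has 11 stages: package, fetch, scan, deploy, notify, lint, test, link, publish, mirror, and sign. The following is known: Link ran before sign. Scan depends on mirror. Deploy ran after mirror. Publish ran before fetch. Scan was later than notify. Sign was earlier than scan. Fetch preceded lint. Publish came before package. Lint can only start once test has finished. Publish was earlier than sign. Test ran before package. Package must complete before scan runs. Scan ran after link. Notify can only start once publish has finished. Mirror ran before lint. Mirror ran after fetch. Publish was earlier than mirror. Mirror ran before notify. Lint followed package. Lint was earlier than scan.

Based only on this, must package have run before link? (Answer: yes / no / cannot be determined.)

cannot be determined

No chain of stated constraints runs from package to link, and none runs from link to package either.
So the relative order of package and link is not fixed by the given facts.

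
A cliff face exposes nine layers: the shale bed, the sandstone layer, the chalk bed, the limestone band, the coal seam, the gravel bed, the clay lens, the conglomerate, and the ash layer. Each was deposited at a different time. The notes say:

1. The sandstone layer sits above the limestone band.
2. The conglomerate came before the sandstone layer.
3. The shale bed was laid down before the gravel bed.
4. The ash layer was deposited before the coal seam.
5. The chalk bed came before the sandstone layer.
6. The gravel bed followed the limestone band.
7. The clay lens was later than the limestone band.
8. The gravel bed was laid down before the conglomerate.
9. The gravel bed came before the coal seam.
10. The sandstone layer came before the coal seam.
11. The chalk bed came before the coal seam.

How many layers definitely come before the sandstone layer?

5

Directly stated before the sandstone layer: the chalk bed, the conglomerate, and the limestone band.
The gravel bed reaches the sandstone layer via the gravel bed → the conglomerate → the sandstone layer.
The shale bed reaches the sandstone layer via the shale bed → the gravel bed → the conglomerate → the sandstone layer.
No chain forces the clay lens (or any of the others) ahead of the sandstone layer.
That's the chalk bed, the conglomerate, the gravel bed, the limestone band, and the shale bed — 5 in all.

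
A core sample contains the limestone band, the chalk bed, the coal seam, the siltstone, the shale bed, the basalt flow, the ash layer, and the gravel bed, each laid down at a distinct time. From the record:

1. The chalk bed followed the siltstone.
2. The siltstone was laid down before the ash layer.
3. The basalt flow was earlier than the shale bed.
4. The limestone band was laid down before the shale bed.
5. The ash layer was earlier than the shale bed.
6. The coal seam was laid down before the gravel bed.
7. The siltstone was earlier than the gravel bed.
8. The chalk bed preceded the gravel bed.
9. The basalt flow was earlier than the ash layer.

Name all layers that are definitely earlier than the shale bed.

the ash layer, the basalt flow, the limestone band, the siltstone

Directly stated before the shale bed: the ash layer, the basalt flow, and the limestone band.
The siltstone reaches the shale bed via the siltstone → the ash layer → the shale bed.
No chain forces the gravel bed (or any of the others) ahead of the shale bed.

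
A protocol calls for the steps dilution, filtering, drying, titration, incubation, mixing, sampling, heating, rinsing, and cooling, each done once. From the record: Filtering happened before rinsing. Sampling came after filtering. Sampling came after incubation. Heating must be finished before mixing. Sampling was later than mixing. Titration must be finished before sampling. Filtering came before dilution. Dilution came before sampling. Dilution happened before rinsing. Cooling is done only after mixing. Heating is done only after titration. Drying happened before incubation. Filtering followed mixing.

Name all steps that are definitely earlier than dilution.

Directly stated before dilution: filtering.
Heating reaches dilution via heating → mixing → filtering → dilution.
Mixing reaches dilution via mixing → filtering → dilution.
Titration reaches dilution via titration → heating → mixing → filtering → dilution.
No chain forces drying (or any of the others) ahead of dilution.

filtering, heating, mixing, titration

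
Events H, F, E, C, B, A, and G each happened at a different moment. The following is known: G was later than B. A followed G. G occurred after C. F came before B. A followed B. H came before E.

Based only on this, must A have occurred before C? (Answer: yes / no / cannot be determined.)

Tracing the constraints gives C → G → A, so C must come before A.
That means A cannot be before C.

no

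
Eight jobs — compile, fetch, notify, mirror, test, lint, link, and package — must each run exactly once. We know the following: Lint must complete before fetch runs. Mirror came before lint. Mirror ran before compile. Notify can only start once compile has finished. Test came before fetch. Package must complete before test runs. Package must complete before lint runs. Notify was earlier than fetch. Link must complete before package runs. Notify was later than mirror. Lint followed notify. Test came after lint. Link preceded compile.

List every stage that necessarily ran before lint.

compile, link, mirror, notify, package

Directly stated before lint: mirror, notify, and package.
Compile reaches lint via compile → notify → lint.
Link reaches lint via link → package → lint.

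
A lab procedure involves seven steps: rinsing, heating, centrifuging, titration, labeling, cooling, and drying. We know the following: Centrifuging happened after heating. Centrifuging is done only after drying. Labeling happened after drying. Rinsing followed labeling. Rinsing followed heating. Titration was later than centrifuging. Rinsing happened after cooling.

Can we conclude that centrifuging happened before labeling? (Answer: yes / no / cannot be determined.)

No chain of stated constraints runs from centrifuging to labeling, and none runs from labeling to centrifuging either.
So the relative order of centrifuging and labeling is not fixed by the given facts.

cannot be determined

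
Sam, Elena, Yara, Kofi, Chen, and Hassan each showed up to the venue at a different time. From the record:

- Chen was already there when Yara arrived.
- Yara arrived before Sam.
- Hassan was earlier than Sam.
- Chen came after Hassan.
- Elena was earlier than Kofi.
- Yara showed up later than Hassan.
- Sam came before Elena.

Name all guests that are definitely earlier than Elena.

Directly stated before Elena: Sam.
Chen reaches Elena via Chen → Yara → Sam → Elena.
Hassan reaches Elena via Hassan → Sam → Elena.
Yara reaches Elena via Yara → Sam → Elena.
No chain forces Kofi ahead of Elena.

Chen, Hassan, Sam, Yara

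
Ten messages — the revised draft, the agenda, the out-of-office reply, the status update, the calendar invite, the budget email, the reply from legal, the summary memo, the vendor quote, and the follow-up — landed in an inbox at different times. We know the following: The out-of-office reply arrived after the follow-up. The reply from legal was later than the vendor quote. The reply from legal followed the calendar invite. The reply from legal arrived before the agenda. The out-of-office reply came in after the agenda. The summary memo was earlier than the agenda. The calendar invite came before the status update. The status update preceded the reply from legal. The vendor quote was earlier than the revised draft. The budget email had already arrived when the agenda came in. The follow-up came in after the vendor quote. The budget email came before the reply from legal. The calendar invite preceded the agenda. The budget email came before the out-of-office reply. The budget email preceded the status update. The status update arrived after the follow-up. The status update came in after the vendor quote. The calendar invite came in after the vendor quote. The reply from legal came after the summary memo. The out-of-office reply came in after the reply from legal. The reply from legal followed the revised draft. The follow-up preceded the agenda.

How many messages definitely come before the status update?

4

Directly stated before the status update: the budget email, the calendar invite, the follow-up, and the vendor quote.
No chain forces the reply from legal (or any of the others) ahead of the status update.
That's the budget email, the calendar invite, the follow-up, and the vendor quote — 4 in all.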